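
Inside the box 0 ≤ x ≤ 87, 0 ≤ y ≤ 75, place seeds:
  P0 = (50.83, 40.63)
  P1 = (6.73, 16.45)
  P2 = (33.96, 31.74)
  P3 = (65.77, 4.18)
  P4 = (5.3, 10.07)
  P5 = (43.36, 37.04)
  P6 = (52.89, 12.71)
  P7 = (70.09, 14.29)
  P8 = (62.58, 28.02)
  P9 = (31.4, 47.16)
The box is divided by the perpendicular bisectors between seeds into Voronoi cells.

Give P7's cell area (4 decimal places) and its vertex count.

1. box [0,87]×[0,75]: [(0, 0) (87, 0) (87, 75) (0, 75)]
2. ⊥bis P7·P0 via (60.46,27.46): [(22.9057, 0) (87, 0) (87, 46.8662)]  |A|=1501.9302
3. ⊥bis P7·P1 via (38.41,15.37): [(38.269, 11.2338) (37.886, 0) (87, 0) (87, 46.8662)]  |A|=1417.7872
4. ⊥bis P7·P2 via (52.025,23.015): [(50.7387, 20.3517) (40.9093, 0) (87, 0) (87, 46.8662)]  |A|=1318.7283
5. ⊥bis P7·P3 via (67.93,9.235): [(50.7387, 20.3517) (49.229, 17.2259) (87, 1.0864) (87, 46.8662)]  |A|=901.2333
6. ⊥bis P7·P4 via (37.695,12.18): [(50.7387, 20.3517) (49.229, 17.2259) (87, 1.0864) (87, 46.8662)]  |A|=901.2333
7. ⊥bis P7·P5 via (56.725,25.665): [(54.6155, 23.1865) (49.4589, 17.1277) (87, 1.0864) (87, 46.8662)]  |A|=896.3644
8. ⊥bis P7·P6 via (61.49,13.5): [(60.2235, 27.2871) (61.6347, 11.925) (87, 1.0864) (87, 46.8662)]  |A|=800.0964
9. ⊥bis P7·P8 via (66.335,21.155): [(61.0522, 18.2655) (61.6347, 11.925) (87, 1.0864) (87, 32.4583)]  |A|=484.2727
10. ⊥bis P7·P9 via (50.745,30.725): [(61.0522, 18.2655) (61.6347, 11.925) (87, 1.0864) (87, 32.4583)]  |A|=484.2727
11. canonical 4-gon: [(61.0522, 18.2655) (61.6347, 11.925) (87, 1.0864) (87, 32.4583)]
12. shoelace: 484.2727

Area of P7's cell: 484.2727 (4 vertices)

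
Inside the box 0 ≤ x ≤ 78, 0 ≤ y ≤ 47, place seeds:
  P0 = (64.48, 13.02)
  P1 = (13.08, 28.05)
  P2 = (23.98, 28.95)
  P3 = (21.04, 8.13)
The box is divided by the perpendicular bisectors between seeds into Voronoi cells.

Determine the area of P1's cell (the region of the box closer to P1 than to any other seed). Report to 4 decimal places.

Area of P1's cell: 583.1473

1. box [0,78]×[0,47]: [(0, 0) (78, 0) (78, 47) (0, 47)]
2. ⊥bis P1·P0 via (38.78,20.535): [(0, 0) (32.7753, 0) (46.5187, 47) (0, 47)]  |A|=1863.4091
3. ⊥bis P1·P2 via (18.53,28.5): [(0, 0) (20.8832, 0) (17.0025, 47) (0, 47)]  |A|=890.3137
4. ⊥bis P1·P3 via (17.06,18.09): [(0, 11.2729) (19.3151, 18.9911) (17.0025, 47) (0, 47)]  |A|=583.1473
5. canonical 4-gon: [(0, 11.2729) (19.3151, 18.9911) (17.0025, 47) (0, 47)]
6. shoelace: 583.1473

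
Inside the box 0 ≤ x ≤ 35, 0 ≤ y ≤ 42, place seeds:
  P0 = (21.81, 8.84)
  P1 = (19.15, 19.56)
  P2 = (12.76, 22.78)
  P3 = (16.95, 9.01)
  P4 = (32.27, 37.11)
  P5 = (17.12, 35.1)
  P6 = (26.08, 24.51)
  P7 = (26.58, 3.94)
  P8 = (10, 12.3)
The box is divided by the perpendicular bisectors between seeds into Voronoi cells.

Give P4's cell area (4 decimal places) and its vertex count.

Area of P4's cell: 120.3434 (4 vertices)

1. box [0,35]×[0,42]: [(0, 0) (35, 0) (35, 42) (0, 42)]
2. ⊥bis P4·P0 via (27.04,22.975): [(0, 32.9799) (35, 20.0298) (35, 42) (0, 42)]  |A|=542.3308
3. ⊥bis P4·P1 via (25.71,28.335): [(35, 21.39) (35, 42) (7.431, 42)]  |A|=284.0988
4. ⊥bis P4·P2 via (22.515,29.945): [(21.2469, 31.6715) (35, 21.39) (35, 42) (13.6607, 42)]  |A|=251.9273
5. ⊥bis P4·P3 via (24.61,23.06): [(21.2469, 31.6715) (35, 21.39) (35, 42) (13.6607, 42)]  |A|=251.9273
6. ⊥bis P4·P5 via (24.695,36.105): [(25.7276, 28.3218) (35, 21.39) (35, 42) (23.9129, 42)]  |A|=171.3776
7. ⊥bis P4·P6 via (29.175,30.81): [(25.1341, 32.7952) (35, 27.9484) (35, 42) (23.9129, 42)]  |A|=120.3434
8. ⊥bis P4·P7 via (29.425,20.525): [(25.1341, 32.7952) (35, 27.9484) (35, 42) (23.9129, 42)]  |A|=120.3434
9. ⊥bis P4·P8 via (21.135,24.705): [(25.1341, 32.7952) (35, 27.9484) (35, 42) (23.9129, 42)]  |A|=120.3434
10. canonical 4-gon: [(25.1341, 32.7952) (35, 27.9484) (35, 42) (23.9129, 42)]
11. shoelace: 120.3434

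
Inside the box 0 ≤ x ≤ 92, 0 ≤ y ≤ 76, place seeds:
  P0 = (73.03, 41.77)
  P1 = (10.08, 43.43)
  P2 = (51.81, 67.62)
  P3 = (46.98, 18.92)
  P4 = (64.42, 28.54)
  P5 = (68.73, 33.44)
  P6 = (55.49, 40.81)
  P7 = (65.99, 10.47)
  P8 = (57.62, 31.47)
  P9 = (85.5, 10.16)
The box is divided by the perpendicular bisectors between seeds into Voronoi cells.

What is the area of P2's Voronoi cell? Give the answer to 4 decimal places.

1. box [0,92]×[0,76]: [(0, 0) (92, 0) (92, 76) (0, 76)]
2. ⊥bis P2·P0 via (62.42,54.695): [(0, 3.4551) (88.3735, 76) (0, 76)]  |A|=3205.5267
3. ⊥bis P2·P1 via (30.945,55.525): [(41.4193, 37.4558) (88.3735, 76) (19.0761, 76)]  |A|=1335.5085
4. ⊥bis P2·P3 via (49.395,43.27): [(37.3569, 44.4639) (48.5984, 43.349) (88.3735, 76) (19.0761, 76)]  |A|=1298.382
5. ⊥bis P2·P4 via (58.115,48.08): [(37.3569, 44.4639) (44.6627, 43.7393) (51.9308, 46.0845) (88.3735, 76) (19.0761, 76)]  |A|=1292.3485
6. ⊥bis P2·P5 via (60.27,50.53): [(37.3569, 44.4639) (44.6627, 43.7393) (50.0896, 45.4904) (52.9047, 46.884) (88.3735, 76) (19.0761, 76)]  |A|=1291.9019
7. ⊥bis P2·P6 via (53.65,54.215): [(33.3218, 51.4247) (63.4787, 55.5641) (88.3735, 76) (19.0761, 76)]  |A|=1108.1193
8. ⊥bis P2·P7 via (58.9,39.045): [(33.3218, 51.4247) (63.4787, 55.5641) (88.3735, 76) (19.0761, 76)]  |A|=1108.1193
9. ⊥bis P2·P8 via (54.715,49.545): [(33.3218, 51.4247) (63.4787, 55.5641) (88.3735, 76) (19.0761, 76)]  |A|=1108.1193
10. ⊥bis P2·P9 via (68.655,38.89): [(33.3218, 51.4247) (63.4787, 55.5641) (88.3735, 76) (19.0761, 76)]  |A|=1108.1193
11. canonical 4-gon: [(33.3218, 51.4247) (63.4787, 55.5641) (88.3735, 76) (19.0761, 76)]
12. shoelace: 1108.1193

Area of P2's cell: 1108.1193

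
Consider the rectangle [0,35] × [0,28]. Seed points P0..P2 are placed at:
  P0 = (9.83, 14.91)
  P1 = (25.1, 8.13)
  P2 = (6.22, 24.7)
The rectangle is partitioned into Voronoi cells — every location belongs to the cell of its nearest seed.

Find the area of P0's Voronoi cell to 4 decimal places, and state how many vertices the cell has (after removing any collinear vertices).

Area of P0's cell: 357.7391 (4 vertices)

1. box [0,35]×[0,28]: [(0, 0) (35, 0) (35, 28) (0, 28)]
2. ⊥bis P0·P1 via (17.465,11.52): [(0, 0) (12.35, 0) (24.7822, 28) (0, 28)]  |A|=519.8519
3. ⊥bis P0·P2 via (8.025,19.805): [(0, 16.8458) (0, 0) (12.35, 0) (23.712, 25.5895)]  |A|=357.7391
4. canonical 4-gon: [(0, 16.8458) (0, 0) (12.35, 0) (23.712, 25.5895)]
5. shoelace: 357.7391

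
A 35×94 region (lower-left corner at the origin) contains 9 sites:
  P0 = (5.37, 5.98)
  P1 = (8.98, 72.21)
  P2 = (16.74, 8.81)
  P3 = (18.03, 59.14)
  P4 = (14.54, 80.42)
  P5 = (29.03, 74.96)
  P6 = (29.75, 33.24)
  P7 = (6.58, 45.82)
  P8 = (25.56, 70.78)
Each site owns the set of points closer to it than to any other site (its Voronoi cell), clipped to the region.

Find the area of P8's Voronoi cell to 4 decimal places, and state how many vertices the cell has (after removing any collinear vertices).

1. box [0,35]×[0,94]: [(0, 0) (35, 0) (35, 94) (0, 94)]
2. ⊥bis P8·P0 via (15.465,38.38): [(0, 43.1985) (35, 32.2934) (35, 94) (0, 94)]  |A|=1968.8919
3. ⊥bis P8·P1 via (17.27,71.495): [(14.4414, 38.6989) (35, 32.2934) (35, 94) (19.211, 94)]  |A|=1070.8747
4. ⊥bis P8·P2 via (21.15,39.795): [(14.6161, 40.7249) (35, 37.8238) (35, 94) (19.211, 94)]  |A|=993.1238
5. ⊥bis P8·P3 via (21.795,64.96): [(16.9753, 68.0779) (35, 56.4176) (35, 94) (19.211, 94)]  |A|=543.3478
6. ⊥bis P8·P4 via (20.05,75.6): [(17.3587, 72.5234) (16.9753, 68.0779) (35, 56.4176) (35, 92.6901)]  |A|=362.2475
7. ⊥bis P8·P5 via (27.295,72.87): [(21.7144, 77.5027) (17.3587, 72.5234) (16.9753, 68.0779) (35, 56.4176) (35, 66.4737)]  |A|=188.0974
8. ⊥bis P8·P6 via (27.655,52.01): [(21.7144, 77.5027) (17.3587, 72.5234) (16.9753, 68.0779) (35, 56.4176) (35, 66.4737)]  |A|=188.0974
9. ⊥bis P8·P7 via (16.07,58.3): [(21.7144, 77.5027) (17.3587, 72.5234) (16.9753, 68.0779) (35, 56.4176) (35, 66.4737)]  |A|=188.0974
10. canonical 5-gon: [(21.7144, 77.5027) (17.3587, 72.5234) (16.9753, 68.0779) (35, 56.4176) (35, 66.4737)]
11. shoelace: 188.0974

Area of P8's cell: 188.0974 (5 vertices)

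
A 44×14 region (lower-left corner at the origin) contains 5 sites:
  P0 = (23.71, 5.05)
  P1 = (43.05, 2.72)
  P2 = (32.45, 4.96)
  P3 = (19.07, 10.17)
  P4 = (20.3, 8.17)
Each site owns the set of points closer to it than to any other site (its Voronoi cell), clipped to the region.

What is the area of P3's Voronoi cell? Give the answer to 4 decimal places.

1. box [0,44]×[0,14]: [(0, 0) (44, 0) (44, 14) (0, 14)]
2. ⊥bis P3·P0 via (21.39,7.61): [(0, 0) (12.9928, 0) (28.441, 14) (0, 14)]  |A|=290.0366
3. ⊥bis P3·P1 via (31.06,6.445): [(0, 0) (12.9928, 0) (28.441, 14) (0, 14)]  |A|=290.0366
4. ⊥bis P3·P2 via (25.76,7.565): [(0, 0) (12.9928, 0) (28.1701, 13.7545) (28.2657, 14) (0, 14)]  |A|=290.015
5. ⊥bis P3·P4 via (19.685,9.17): [(0, 0) (4.7744, 0) (27.5387, 14) (0, 14)]  |A|=226.1916
6. canonical 4-gon: [(0, 0) (4.7744, 0) (27.5387, 14) (0, 14)]
7. shoelace: 226.1916

Area of P3's cell: 226.1916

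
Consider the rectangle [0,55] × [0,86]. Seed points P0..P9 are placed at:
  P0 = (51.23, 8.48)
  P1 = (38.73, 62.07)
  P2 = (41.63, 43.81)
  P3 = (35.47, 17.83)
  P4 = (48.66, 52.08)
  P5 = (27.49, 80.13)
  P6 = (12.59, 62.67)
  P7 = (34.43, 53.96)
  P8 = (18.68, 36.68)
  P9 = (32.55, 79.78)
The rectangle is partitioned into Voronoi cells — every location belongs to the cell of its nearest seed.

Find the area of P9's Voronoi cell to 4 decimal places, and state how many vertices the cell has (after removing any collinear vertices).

Area of P9's cell: 319.7059 (4 vertices)

1. box [0,55]×[0,86]: [(0, 0) (55, 0) (55, 86) (0, 86)]
2. ⊥bis P9·P0 via (41.89,44.13): [(0, 33.1552) (55, 47.5647) (55, 86) (0, 86)]  |A|=2510.2032
3. ⊥bis P9·P1 via (35.64,70.925): [(0, 58.4882) (55, 77.6808) (55, 86) (0, 86)]  |A|=985.3523
4. ⊥bis P9·P2 via (37.09,61.795): [(0, 58.4882) (55, 77.6808) (55, 86) (0, 86)]  |A|=985.3523
5. ⊥bis P9·P3 via (34.01,48.805): [(0, 58.4882) (55, 77.6808) (55, 86) (0, 86)]  |A|=985.3523
6. ⊥bis P9·P4 via (40.605,65.93): [(0, 58.4882) (55, 77.6808) (55, 86) (0, 86)]  |A|=985.3523
7. ⊥bis P9·P5 via (30.02,79.955): [(29.2409, 68.692) (55, 77.6808) (55, 86) (30.4381, 86)]  |A|=319.7059
8. ⊥bis P9·P6 via (22.57,71.225): [(29.2409, 68.692) (55, 77.6808) (55, 86) (30.4381, 86)]  |A|=319.7059
9. ⊥bis P9·P7 via (33.49,66.87): [(29.2409, 68.692) (55, 77.6808) (55, 86) (30.4381, 86)]  |A|=319.7059
10. ⊥bis P9·P8 via (25.615,58.23): [(29.2409, 68.692) (55, 77.6808) (55, 86) (30.4381, 86)]  |A|=319.7059
11. canonical 4-gon: [(29.2409, 68.692) (55, 77.6808) (55, 86) (30.4381, 86)]
12. shoelace: 319.7059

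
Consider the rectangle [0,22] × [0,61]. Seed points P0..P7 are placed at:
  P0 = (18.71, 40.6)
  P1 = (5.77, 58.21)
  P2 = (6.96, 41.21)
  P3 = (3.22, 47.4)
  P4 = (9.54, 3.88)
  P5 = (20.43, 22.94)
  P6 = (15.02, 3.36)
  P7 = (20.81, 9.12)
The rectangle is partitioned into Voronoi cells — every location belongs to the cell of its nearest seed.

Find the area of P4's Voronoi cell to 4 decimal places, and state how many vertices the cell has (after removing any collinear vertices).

Area of P4's cell: 227.8062 (5 vertices)

1. box [0,22]×[0,61]: [(0, 0) (22, 0) (22, 61) (0, 61)]
2. ⊥bis P4·P0 via (14.125,22.24): [(0, 25.7674) (0, 0) (22, 0) (22, 20.2734)]  |A|=506.4488
3. ⊥bis P4·P1 via (7.655,31.045): [(0, 25.7674) (0, 0) (22, 0) (22, 20.2734)]  |A|=506.4488
4. ⊥bis P4·P2 via (8.25,22.545): [(11.8949, 22.7969) (0, 21.9748) (0, 0) (22, 0) (22, 20.2734)]  |A|=483.8925
5. ⊥bis P4·P3 via (6.38,25.64): [(11.8949, 22.7969) (0, 21.9748) (0, 0) (22, 0) (22, 20.2734)]  |A|=483.8925
6. ⊥bis P4·P5 via (14.985,13.41): [(0, 21.9717) (0, 0) (22, 0) (22, 9.402)]  |A|=345.1106
7. ⊥bis P4·P6 via (12.28,3.62): [(13.3003, 14.3726) (0, 21.9717) (0, 0) (11.9365, 0)]  |A|=231.8944
8. ⊥bis P4·P7 via (15.175,6.5): [(12.9977, 11.183) (10.8687, 15.7619) (0, 21.9717) (0, 0) (11.9365, 0)]  |A|=227.8062
9. canonical 5-gon: [(12.9977, 11.183) (10.8687, 15.7619) (0, 21.9717) (0, 0) (11.9365, 0)]
10. shoelace: 227.8062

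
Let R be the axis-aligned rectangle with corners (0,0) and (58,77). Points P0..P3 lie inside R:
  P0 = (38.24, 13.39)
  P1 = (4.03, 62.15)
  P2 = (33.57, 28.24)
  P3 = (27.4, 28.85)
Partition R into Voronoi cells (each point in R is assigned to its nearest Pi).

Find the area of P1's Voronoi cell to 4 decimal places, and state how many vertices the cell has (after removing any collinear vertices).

1. box [0,58]×[0,77]: [(0, 0) (58, 0) (58, 77) (0, 77)]
2. ⊥bis P1·P0 via (21.135,37.77): [(0, 22.9417) (58, 63.6345) (58, 77) (0, 77)]  |A|=1955.2913
3. ⊥bis P1·P2 via (18.8,45.195): [(0, 28.8178) (55.3101, 77) (0, 77)]  |A|=1332.4814
4. ⊥bis P1·P3 via (15.715,45.5): [(0, 34.4712) (33.3874, 57.9026) (55.3101, 77) (0, 77)]  |A|=1238.1048
5. canonical 4-gon: [(0, 34.4712) (33.3874, 57.9026) (55.3101, 77) (0, 77)]
6. shoelace: 1238.1048

Area of P1's cell: 1238.1048 (4 vertices)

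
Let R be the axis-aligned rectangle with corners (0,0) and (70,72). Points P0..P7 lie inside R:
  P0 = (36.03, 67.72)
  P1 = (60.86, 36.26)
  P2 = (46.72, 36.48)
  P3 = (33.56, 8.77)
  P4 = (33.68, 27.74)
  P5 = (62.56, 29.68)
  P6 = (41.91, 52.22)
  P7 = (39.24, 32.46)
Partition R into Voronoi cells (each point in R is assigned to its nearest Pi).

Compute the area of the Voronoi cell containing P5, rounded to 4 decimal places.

Area of P5's cell: 540.1568

1. box [0,70]×[0,72]: [(0, 0) (70, 0) (70, 72) (0, 72)]
2. ⊥bis P5·P0 via (49.295,48.7): [(0, 14.3205) (0, 0) (70, 0) (70, 63.1402)]  |A|=2711.1229
3. ⊥bis P5·P1 via (61.71,32.97): [(6.1635, 18.6191) (0, 14.3205) (0, 0) (70, 0) (70, 35.1118)]  |A|=1816.507
4. ⊥bis P5·P2 via (54.64,33.08): [(53.7049, 30.9018) (40.439, 0) (70, 0) (70, 35.1118)]  |A|=742.8192
5. ⊥bis P5·P3 via (48.06,19.225): [(53.7049, 30.9018) (48.4562, 18.6755) (61.9219, 0) (70, 0) (70, 35.1118)]  |A|=542.2176
6. ⊥bis P5·P4 via (48.12,28.71): [(53.7049, 30.9018) (48.7484, 19.3559) (48.8288, 18.1588) (61.9219, 0) (70, 0) (70, 35.1118)]  |A|=542.0154
7. ⊥bis P5·P6 via (52.235,40.95): [(53.7049, 30.9018) (48.7484, 19.3559) (48.8288, 18.1588) (61.9219, 0) (70, 0) (70, 35.1118)]  |A|=542.0154
8. ⊥bis P5·P7 via (50.9,31.07): [(53.7049, 30.9018) (49.7939, 21.7914) (49.2854, 17.5256) (61.9219, 0) (70, 0) (70, 35.1118)]  |A|=540.1568
9. canonical 6-gon: [(53.7049, 30.9018) (49.7939, 21.7914) (49.2854, 17.5256) (61.9219, 0) (70, 0) (70, 35.1118)]
10. shoelace: 540.1568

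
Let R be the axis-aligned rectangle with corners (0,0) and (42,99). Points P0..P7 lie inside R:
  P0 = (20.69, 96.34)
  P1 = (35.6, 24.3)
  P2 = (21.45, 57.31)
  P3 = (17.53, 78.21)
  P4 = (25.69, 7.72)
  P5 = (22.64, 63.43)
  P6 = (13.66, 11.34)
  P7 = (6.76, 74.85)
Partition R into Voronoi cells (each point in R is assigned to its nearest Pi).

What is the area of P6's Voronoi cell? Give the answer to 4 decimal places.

Area of P6's cell: 695.3874

1. box [0,42]×[0,99]: [(0, 0) (42, 0) (42, 99) (0, 99)]
2. ⊥bis P6·P0 via (17.175,53.84): [(0, 55.2605) (0, 0) (42, 0) (42, 51.7868)]  |A|=2247.9933
3. ⊥bis P6·P1 via (24.63,17.82): [(2.643, 55.0419) (0, 55.2605) (0, 0) (35.1563, 0)]  |A|=1040.5604
4. ⊥bis P6·P2 via (17.555,34.325): [(14.583, 34.8286) (0, 37.2998) (0, 0) (35.1563, 0)]  |A|=884.1943
5. ⊥bis P6·P3 via (15.595,44.775): [(14.583, 34.8286) (0, 37.2998) (0, 0) (35.1563, 0)]  |A|=884.1943
6. ⊥bis P6·P4 via (19.675,9.53): [(23, 20.5795) (14.583, 34.8286) (0, 37.2998) (0, 0) (16.8073, 0)]  |A|=695.3874
7. ⊥bis P6·P5 via (18.15,37.385): [(23, 20.5795) (14.583, 34.8286) (0, 37.2998) (0, 0) (16.8073, 0)]  |A|=695.3874
8. ⊥bis P6·P7 via (10.21,43.095): [(23, 20.5795) (14.583, 34.8286) (0, 37.2998) (0, 0) (16.8073, 0)]  |A|=695.3874
9. canonical 5-gon: [(23, 20.5795) (14.583, 34.8286) (0, 37.2998) (0, 0) (16.8073, 0)]
10. shoelace: 695.3874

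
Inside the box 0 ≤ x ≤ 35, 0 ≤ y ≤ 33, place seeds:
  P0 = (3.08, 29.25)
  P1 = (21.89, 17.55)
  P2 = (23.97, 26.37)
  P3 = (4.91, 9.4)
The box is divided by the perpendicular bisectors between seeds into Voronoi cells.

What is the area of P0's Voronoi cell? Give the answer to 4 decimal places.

Area of P0's cell: 174.8768

1. box [0,35]×[0,33]: [(0, 0) (35, 0) (35, 33) (0, 33)]
2. ⊥bis P0·P1 via (12.485,23.4): [(0, 3.328) (18.4563, 33) (0, 33)]  |A|=273.8179
3. ⊥bis P0·P2 via (13.525,27.81): [(0, 3.328) (13.04, 24.2923) (14.2405, 33) (0, 33)]  |A|=255.4631
4. ⊥bis P0·P3 via (3.995,19.325): [(0, 18.9567) (10.3126, 19.9074) (13.04, 24.2923) (14.2405, 33) (0, 33)]  |A|=174.8768
5. canonical 5-gon: [(0, 18.9567) (10.3126, 19.9074) (13.04, 24.2923) (14.2405, 33) (0, 33)]
6. shoelace: 174.8768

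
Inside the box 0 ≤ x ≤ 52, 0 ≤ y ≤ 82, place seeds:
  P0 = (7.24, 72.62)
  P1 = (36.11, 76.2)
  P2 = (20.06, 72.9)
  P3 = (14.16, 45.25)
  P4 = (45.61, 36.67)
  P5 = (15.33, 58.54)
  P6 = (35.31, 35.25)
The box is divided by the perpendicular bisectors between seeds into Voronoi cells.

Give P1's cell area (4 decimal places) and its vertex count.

Area of P1's cell: 563.4120 (6 vertices)

1. box [0,52]×[0,82]: [(0, 0) (52, 0) (52, 82) (0, 82)]
2. ⊥bis P1·P0 via (21.675,74.41): [(30.9021, 0) (52, 0) (52, 82) (20.7338, 82)]  |A|=2146.9257
3. ⊥bis P1·P2 via (28.085,74.55): [(43.413, 0) (52, 0) (52, 82) (26.5532, 82)]  |A|=1395.3833
4. ⊥bis P1·P3 via (25.135,60.725): [(31.9164, 55.9156) (52, 41.6721) (52, 82) (26.5532, 82)]  |A|=736.8471
5. ⊥bis P1·P4 via (40.86,56.435): [(31.9164, 55.9156) (33.633, 54.6982) (52, 59.1122) (52, 82) (26.5532, 82)]  |A|=576.6857
6. ⊥bis P1·P5 via (25.72,67.37): [(30.7872, 61.4076) (36.0048, 55.2682) (52, 59.1122) (52, 82) (26.5532, 82)]  |A|=563.8914
7. ⊥bis P1·P6 via (35.71,55.725): [(30.7872, 61.4076) (35.615, 55.7269) (37.7406, 55.6853) (52, 59.1122) (52, 82) (26.5532, 82)]  |A|=563.412
8. canonical 6-gon: [(30.7872, 61.4076) (35.615, 55.7269) (37.7406, 55.6853) (52, 59.1122) (52, 82) (26.5532, 82)]
9. shoelace: 563.412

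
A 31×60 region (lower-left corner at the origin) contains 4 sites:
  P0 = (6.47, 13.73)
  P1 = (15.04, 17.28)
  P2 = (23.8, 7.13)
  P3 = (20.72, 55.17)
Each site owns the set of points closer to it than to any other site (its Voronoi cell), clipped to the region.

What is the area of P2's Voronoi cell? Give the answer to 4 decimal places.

Area of P2's cell: 263.2410

1. box [0,31]×[0,60]: [(0, 0) (31, 0) (31, 60) (0, 60)]
2. ⊥bis P2·P0 via (15.135,10.43): [(11.1628, 0) (31, 0) (31, 52.0876)]  |A|=516.6362
3. ⊥bis P2·P1 via (19.42,12.205): [(14.044, 7.5652) (11.1628, 0) (31, 0) (31, 22.1992)]  |A|=263.241
4. ⊥bis P2·P3 via (22.26,31.15): [(14.044, 7.5652) (11.1628, 0) (31, 0) (31, 22.1992)]  |A|=263.241
5. canonical 4-gon: [(14.044, 7.5652) (11.1628, 0) (31, 0) (31, 22.1992)]
6. shoelace: 263.241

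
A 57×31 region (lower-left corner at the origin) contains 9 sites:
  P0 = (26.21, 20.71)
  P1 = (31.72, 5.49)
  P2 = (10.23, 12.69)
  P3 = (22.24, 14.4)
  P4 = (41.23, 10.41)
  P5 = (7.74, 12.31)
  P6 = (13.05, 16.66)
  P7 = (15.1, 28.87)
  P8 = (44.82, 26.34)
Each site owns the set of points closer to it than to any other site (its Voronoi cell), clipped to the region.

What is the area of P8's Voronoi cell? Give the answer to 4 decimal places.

1. box [0,57]×[0,31]: [(0, 0) (57, 0) (57, 31) (0, 31)]
2. ⊥bis P8·P0 via (35.515,23.525): [(42.6319, 0) (57, 0) (57, 31) (33.2536, 31)]  |A|=590.7742
3. ⊥bis P8·P1 via (38.27,15.915): [(37.711, 16.2662) (57, 4.147) (57, 31) (33.2536, 31)]  |A|=433.9211
4. ⊥bis P8·P2 via (27.525,19.515): [(37.711, 16.2662) (57, 4.147) (57, 31) (33.2536, 31)]  |A|=433.9211
5. ⊥bis P8·P3 via (33.53,20.37): [(37.711, 16.2662) (57, 4.147) (57, 31) (33.2536, 31)]  |A|=433.9211
6. ⊥bis P8·P4 via (43.025,18.375): [(36.6375, 19.8145) (57, 15.2256) (57, 31) (33.2536, 31)]  |A|=293.4108
7. ⊥bis P8·P5 via (26.28,19.325): [(36.6375, 19.8145) (57, 15.2256) (57, 31) (33.2536, 31)]  |A|=293.4108
8. ⊥bis P8·P6 via (28.935,21.5): [(36.6375, 19.8145) (57, 15.2256) (57, 31) (33.2536, 31)]  |A|=293.4108
9. ⊥bis P8·P7 via (29.96,27.605): [(36.6375, 19.8145) (57, 15.2256) (57, 31) (33.2536, 31)]  |A|=293.4108
10. canonical 4-gon: [(36.6375, 19.8145) (57, 15.2256) (57, 31) (33.2536, 31)]
11. shoelace: 293.4108

Area of P8's cell: 293.4108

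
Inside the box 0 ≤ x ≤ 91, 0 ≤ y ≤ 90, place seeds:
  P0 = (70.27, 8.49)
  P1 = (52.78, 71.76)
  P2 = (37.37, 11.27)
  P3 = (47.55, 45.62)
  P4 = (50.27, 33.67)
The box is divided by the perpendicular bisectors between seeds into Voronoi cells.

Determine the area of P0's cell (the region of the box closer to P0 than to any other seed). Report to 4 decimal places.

Area of P0's cell: 1144.7170

1. box [0,91]×[0,90]: [(0, 0) (91, 0) (91, 90) (0, 90)]
2. ⊥bis P0·P1 via (61.525,40.125): [(0, 23.1174) (0, 0) (91, 0) (91, 48.2729)]  |A|=3248.2577
3. ⊥bis P0·P2 via (53.82,9.88): [(56.2525, 38.6675) (52.9852, 0) (91, 0) (91, 48.2729)]  |A|=1573.6508
4. ⊥bis P0·P3 via (58.91,27.055): [(55.0729, 24.707) (52.9852, 0) (91, 0) (91, 46.691)]  |A|=1308.3542
5. ⊥bis P0·P4 via (60.27,21.08): [(54.3704, 16.3941) (52.9852, 0) (91, 0) (91, 45.4883)]  |A|=1144.717
6. canonical 4-gon: [(54.3704, 16.3941) (52.9852, 0) (91, 0) (91, 45.4883)]
7. shoelace: 1144.717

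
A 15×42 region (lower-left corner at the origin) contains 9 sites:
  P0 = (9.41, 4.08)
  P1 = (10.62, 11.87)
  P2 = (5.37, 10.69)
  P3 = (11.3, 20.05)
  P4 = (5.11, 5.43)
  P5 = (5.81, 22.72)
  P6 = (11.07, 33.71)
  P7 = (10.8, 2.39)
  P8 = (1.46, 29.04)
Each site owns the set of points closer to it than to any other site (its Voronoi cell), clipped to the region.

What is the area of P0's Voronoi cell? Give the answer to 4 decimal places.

Area of P0's cell: 29.8369

1. box [0,15]×[0,42]: [(0, 0) (15, 0) (15, 42) (0, 42)]
2. ⊥bis P0·P1 via (10.015,7.975): [(0, 9.5306) (0, 0) (15, 0) (15, 7.2007)]  |A|=125.4847
3. ⊥bis P0·P2 via (7.39,7.385): [(8.6916, 8.1806) (0, 2.8683) (0, 0) (15, 0) (15, 7.2007)]  |A|=96.5314
4. ⊥bis P0·P3 via (10.355,12.065): [(8.6916, 8.1806) (0, 2.8683) (0, 0) (15, 0) (15, 7.2007)]  |A|=96.5314
5. ⊥bis P0·P4 via (7.26,4.755): [(8.6916, 8.1806) (8.2509, 7.9112) (5.7672, 0) (15, 0) (15, 7.2007)]  |A|=61.8861
6. ⊥bis P0·P5 via (7.61,13.4): [(8.6916, 8.1806) (8.2509, 7.9112) (5.7672, 0) (15, 0) (15, 7.2007)]  |A|=61.8861
7. ⊥bis P0·P6 via (10.24,18.895): [(8.6916, 8.1806) (8.2509, 7.9112) (5.7672, 0) (15, 0) (15, 7.2007)]  |A|=61.8861
8. ⊥bis P0·P7 via (10.105,3.235): [(14.9383, 7.2103) (8.6916, 8.1806) (8.2509, 7.9112) (5.7672, 0) (6.1718, 0)]  |A|=29.8369
9. ⊥bis P0·P8 via (5.435,16.56): [(14.9383, 7.2103) (8.6916, 8.1806) (8.2509, 7.9112) (5.7672, 0) (6.1718, 0)]  |A|=29.8369
10. canonical 5-gon: [(14.9383, 7.2103) (8.6916, 8.1806) (8.2509, 7.9112) (5.7672, 0) (6.1718, 0)]
11. shoelace: 29.8369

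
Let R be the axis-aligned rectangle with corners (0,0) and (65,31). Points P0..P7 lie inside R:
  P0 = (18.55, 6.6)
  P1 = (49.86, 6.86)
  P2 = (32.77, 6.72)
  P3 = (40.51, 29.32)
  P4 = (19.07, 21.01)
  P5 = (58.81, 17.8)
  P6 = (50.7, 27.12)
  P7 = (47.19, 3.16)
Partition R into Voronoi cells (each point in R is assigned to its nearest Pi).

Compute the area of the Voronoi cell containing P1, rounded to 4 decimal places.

Area of P1's cell: 221.7322

1. box [0,65]×[0,31]: [(0, 0) (65, 0) (65, 31) (0, 31)]
2. ⊥bis P1·P0 via (34.205,6.73): [(34.2609, 0) (65, 0) (65, 31) (34.0035, 31)]  |A|=956.9026
3. ⊥bis P1·P2 via (41.315,6.79): [(41.3706, 0) (65, 0) (65, 31) (41.1167, 31)]  |A|=736.4469
4. ⊥bis P1·P3 via (45.185,18.09): [(41.2359, 16.446) (41.3706, 0) (65, 0) (65, 26.3389)]  |A|=507.2646
5. ⊥bis P1·P4 via (34.465,13.935): [(41.2359, 16.446) (41.3706, 0) (65, 0) (65, 26.3389)]  |A|=507.2646
6. ⊥bis P1·P5 via (54.335,12.33): [(46.5829, 18.672) (41.2359, 16.446) (41.3706, 0) (65, 0) (65, 3.605)]  |A|=297.9185
7. ⊥bis P1·P6 via (50.28,16.99): [(48.5513, 17.0617) (43.2435, 17.2817) (41.2359, 16.446) (41.3706, 0) (65, 0) (65, 3.605)]  |A|=293.8616
8. ⊥bis P1·P7 via (48.525,5.01): [(48.5513, 17.0617) (43.2435, 17.2817) (41.2359, 16.446) (41.2868, 10.2332) (55.4677, 0) (65, 0) (65, 3.605)]  |A|=221.7322
9. canonical 7-gon: [(48.5513, 17.0617) (43.2435, 17.2817) (41.2359, 16.446) (41.2868, 10.2332) (55.4677, 0) (65, 0) (65, 3.605)]
10. shoelace: 221.7322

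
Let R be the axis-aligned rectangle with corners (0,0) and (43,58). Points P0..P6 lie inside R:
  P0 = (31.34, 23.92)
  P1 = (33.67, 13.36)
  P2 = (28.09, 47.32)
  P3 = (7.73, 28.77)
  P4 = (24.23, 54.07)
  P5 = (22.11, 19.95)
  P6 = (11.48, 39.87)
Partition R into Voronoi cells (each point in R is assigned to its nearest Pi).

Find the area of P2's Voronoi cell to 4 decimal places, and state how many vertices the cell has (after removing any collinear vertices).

1. box [0,43]×[0,58]: [(0, 0) (43, 0) (43, 58) (0, 58)]
2. ⊥bis P2·P0 via (29.715,35.62): [(0, 31.4929) (43, 37.4651) (43, 58) (0, 58)]  |A|=1011.4018
3. ⊥bis P2·P1 via (30.88,30.34): [(0, 31.4929) (43, 37.4651) (43, 58) (0, 58)]  |A|=1011.4018
4. ⊥bis P2·P3 via (17.91,38.045): [(0, 57.7026) (21.1973, 34.437) (43, 37.4651) (43, 58) (0, 58)]  |A|=733.6155
5. ⊥bis P2·P4 via (26.16,50.695): [(13.1585, 43.2601) (21.1973, 34.437) (43, 37.4651) (43, 58) (38.9343, 58)]  |A|=444.7145
6. ⊥bis P2·P5 via (25.1,33.635): [(13.1585, 43.2601) (21.1396, 34.5003) (21.3392, 34.4567) (43, 37.4651) (43, 58) (38.9343, 58)]  |A|=444.7094
7. ⊥bis P2·P6 via (19.785,43.595): [(18.5519, 46.3443) (23.7345, 34.7894) (43, 37.4651) (43, 58) (38.9343, 58)]  |A|=392.9528
8. canonical 5-gon: [(18.5519, 46.3443) (23.7345, 34.7894) (43, 37.4651) (43, 58) (38.9343, 58)]
9. shoelace: 392.9528

Area of P2's cell: 392.9528 (5 vertices)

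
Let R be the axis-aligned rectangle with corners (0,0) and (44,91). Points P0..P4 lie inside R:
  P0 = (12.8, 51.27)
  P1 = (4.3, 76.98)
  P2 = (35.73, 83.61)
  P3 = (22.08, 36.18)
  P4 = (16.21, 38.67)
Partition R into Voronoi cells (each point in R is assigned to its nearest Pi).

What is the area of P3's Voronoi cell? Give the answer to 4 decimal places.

Area of P3's cell: 1573.1198

1. box [0,44]×[0,91]: [(0, 0) (44, 0) (44, 91) (0, 91)]
2. ⊥bis P3·P0 via (17.44,43.725): [(0, 32.9998) (0, 0) (44, 0) (44, 60.0588)]  |A|=2047.2889
3. ⊥bis P3·P1 via (13.19,56.58): [(0, 32.9998) (0, 0) (44, 0) (44, 60.0588)]  |A|=2047.2889
4. ⊥bis P3·P2 via (28.905,59.895): [(39.0065, 56.9879) (0, 32.9998) (0, 0) (44, 0) (44, 55.5508)]  |A|=2036.0335
5. ⊥bis P3·P4 via (19.145,37.425): [(39.0065, 56.9879) (23.3624, 47.3671) (3.2697, 0) (44, 0) (44, 55.5508)]  |A|=1573.1198
6. canonical 5-gon: [(39.0065, 56.9879) (23.3624, 47.3671) (3.2697, 0) (44, 0) (44, 55.5508)]
7. shoelace: 1573.1198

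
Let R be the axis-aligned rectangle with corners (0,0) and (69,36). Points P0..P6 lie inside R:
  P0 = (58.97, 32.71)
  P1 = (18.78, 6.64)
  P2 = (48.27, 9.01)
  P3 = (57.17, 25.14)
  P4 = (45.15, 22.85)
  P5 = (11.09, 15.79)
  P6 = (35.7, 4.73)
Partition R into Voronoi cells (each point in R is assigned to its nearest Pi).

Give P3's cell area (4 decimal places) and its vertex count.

Area of P3's cell: 275.7286 (4 vertices)

1. box [0,69]×[0,36]: [(0, 0) (69, 0) (69, 36) (0, 36)]
2. ⊥bis P3·P0 via (58.07,28.925): [(0, 0) (69, 0) (69, 26.3261) (28.3157, 36) (0, 36)]  |A|=2287.2112
3. ⊥bis P3·P1 via (37.975,15.89): [(45.6323, 0) (69, 0) (69, 26.3261) (28.3157, 36) (28.2841, 36)]  |A|=956.716
4. ⊥bis P3·P2 via (52.72,17.075): [(31.8565, 28.5868) (69, 8.0922) (69, 26.3261) (28.3157, 36) (28.2841, 36)]  |A|=472.4253
5. ⊥bis P3·P4 via (51.16,23.995): [(52.45, 17.224) (69, 8.0922) (69, 26.3261) (49.8483, 30.88)]  |A|=275.7286
6. ⊥bis P3·P5 via (34.13,20.465): [(52.45, 17.224) (69, 8.0922) (69, 26.3261) (49.8483, 30.88)]  |A|=275.7286
7. ⊥bis P3·P6 via (46.435,14.935): [(52.45, 17.224) (69, 8.0922) (69, 26.3261) (49.8483, 30.88)]  |A|=275.7286
8. canonical 4-gon: [(52.45, 17.224) (69, 8.0922) (69, 26.3261) (49.8483, 30.88)]
9. shoelace: 275.7286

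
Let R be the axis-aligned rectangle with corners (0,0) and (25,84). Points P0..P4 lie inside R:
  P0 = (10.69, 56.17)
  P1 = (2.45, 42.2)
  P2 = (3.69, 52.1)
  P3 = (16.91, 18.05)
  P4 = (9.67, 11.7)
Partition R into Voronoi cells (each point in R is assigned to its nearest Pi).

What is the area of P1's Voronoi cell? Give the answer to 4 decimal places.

Area of P1's cell: 312.4465

1. box [0,25]×[0,84]: [(0, 0) (25, 0) (25, 84) (0, 84)]
2. ⊥bis P1·P0 via (6.57,49.185): [(0, 53.0602) (0, 0) (25, 0) (25, 38.3143)]  |A|=1142.1819
3. ⊥bis P1·P2 via (3.07,47.15): [(11.8939, 46.0448) (0, 47.5345) (0, 0) (25, 0) (25, 38.3143)]  |A|=1109.3209
4. ⊥bis P1·P3 via (9.68,30.125): [(24.1724, 38.8025) (11.8939, 46.0448) (0, 47.5345) (0, 24.329)]  |A|=314.3905
5. ⊥bis P1·P4 via (6.06,26.95): [(3.2771, 26.2912) (24.1724, 38.8025) (11.8939, 46.0448) (0, 47.5345) (0, 25.5155)]  |A|=312.4465
6. canonical 5-gon: [(3.2771, 26.2912) (24.1724, 38.8025) (11.8939, 46.0448) (0, 47.5345) (0, 25.5155)]
7. shoelace: 312.4465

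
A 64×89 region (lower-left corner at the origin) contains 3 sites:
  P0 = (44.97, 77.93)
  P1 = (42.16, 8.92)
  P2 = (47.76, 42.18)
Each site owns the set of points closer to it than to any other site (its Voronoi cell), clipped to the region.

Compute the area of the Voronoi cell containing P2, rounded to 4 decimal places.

Area of P2's cell: 1996.9182

1. box [0,64]×[0,89]: [(0, 0) (64, 0) (64, 89) (0, 89)]
2. ⊥bis P2·P0 via (46.365,60.055): [(0, 56.4366) (0, 0) (64, 0) (64, 61.4313)]  |A|=3771.7713
3. ⊥bis P2·P1 via (44.96,25.55): [(0, 56.4366) (0, 33.1199) (64, 22.3442) (64, 61.4313)]  |A|=1996.9182
4. canonical 4-gon: [(0, 56.4366) (0, 33.1199) (64, 22.3442) (64, 61.4313)]
5. shoelace: 1996.9182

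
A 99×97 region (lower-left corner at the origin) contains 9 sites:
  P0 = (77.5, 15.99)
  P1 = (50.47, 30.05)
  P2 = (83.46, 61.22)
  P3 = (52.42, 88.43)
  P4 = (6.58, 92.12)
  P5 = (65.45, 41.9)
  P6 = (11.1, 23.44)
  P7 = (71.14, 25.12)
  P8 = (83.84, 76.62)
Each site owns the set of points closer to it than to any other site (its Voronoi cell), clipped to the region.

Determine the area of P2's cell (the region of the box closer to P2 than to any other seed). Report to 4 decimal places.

Area of P2's cell: 815.7314

1. box [0,99]×[0,97]: [(0, 0) (99, 0) (99, 97) (0, 97)]
2. ⊥bis P2·P0 via (80.48,38.605): [(0, 49.2099) (99, 36.1646) (99, 97) (0, 97)]  |A|=5376.9609
3. ⊥bis P2·P1 via (66.965,45.635): [(72.6298, 39.6394) (99, 36.1646) (99, 97) (18.4337, 97)]  |A|=3112.7847
4. ⊥bis P2·P3 via (67.94,74.825): [(54.1974, 59.1481) (72.6298, 39.6394) (99, 36.1646) (99, 97) (87.3788, 97)]  |A|=1807.9314
5. ⊥bis P2·P4 via (45.02,76.67): [(54.1974, 59.1481) (72.6298, 39.6394) (99, 36.1646) (99, 97) (87.3788, 97)]  |A|=1807.9314
6. ⊥bis P2·P5 via (74.455,51.56): [(59.6466, 65.3643) (89.6483, 37.3969) (99, 36.1646) (99, 97) (87.3788, 97)]  |A|=1493.1468
7. ⊥bis P2·P6 via (47.28,42.33): [(59.6466, 65.3643) (89.6483, 37.3969) (99, 36.1646) (99, 97) (87.3788, 97)]  |A|=1493.1468
8. ⊥bis P2·P7 via (77.3,43.17): [(59.6466, 65.3643) (87.0101, 39.8562) (97.0895, 36.4163) (99, 36.1646) (99, 97) (87.3788, 97)]  |A|=1485.2901
9. ⊥bis P2·P8 via (83.65,68.92): [(63.2058, 69.4245) (59.6466, 65.3643) (87.0101, 39.8562) (97.0895, 36.4163) (99, 36.1646) (99, 68.5412)]  |A|=815.7314
10. canonical 6-gon: [(63.2058, 69.4245) (59.6466, 65.3643) (87.0101, 39.8562) (97.0895, 36.4163) (99, 36.1646) (99, 68.5412)]
11. shoelace: 815.7314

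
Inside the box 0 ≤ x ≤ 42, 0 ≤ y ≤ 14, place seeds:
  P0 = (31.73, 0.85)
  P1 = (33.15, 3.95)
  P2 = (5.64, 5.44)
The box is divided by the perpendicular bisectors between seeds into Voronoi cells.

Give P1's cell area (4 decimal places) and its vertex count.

Area of P1's cell: 237.9130 (5 vertices)

1. box [0,42]×[0,14]: [(0, 0) (42, 0) (42, 14) (0, 14)]
2. ⊥bis P1·P0 via (32.44,2.4): [(37.6794, 0) (42, 0) (42, 14) (7.1161, 14)]  |A|=274.4315
3. ⊥bis P1·P2 via (19.395,4.695): [(19.5895, 8.2864) (37.6794, 0) (42, 0) (42, 14) (19.899, 14)]  |A|=237.913
4. canonical 5-gon: [(19.5895, 8.2864) (37.6794, 0) (42, 0) (42, 14) (19.899, 14)]
5. shoelace: 237.913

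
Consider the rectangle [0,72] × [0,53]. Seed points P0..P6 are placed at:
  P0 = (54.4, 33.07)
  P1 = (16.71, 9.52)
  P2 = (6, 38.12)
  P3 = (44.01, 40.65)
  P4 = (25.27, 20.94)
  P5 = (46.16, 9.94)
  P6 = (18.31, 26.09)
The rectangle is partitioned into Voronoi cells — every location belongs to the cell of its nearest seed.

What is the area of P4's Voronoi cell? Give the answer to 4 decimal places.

1. box [0,72]×[0,53]: [(0, 0) (72, 0) (72, 53) (0, 53)]
2. ⊥bis P4·P0 via (39.835,27.005): [(0, 0) (51.0801, 0) (29.0104, 53) (0, 53)]  |A|=2122.4002
3. ⊥bis P4·P1 via (20.99,15.23): [(0, 30.9633) (41.3085, 0) (51.0801, 0) (29.0104, 53) (0, 53)]  |A|=1482.8758
4. ⊥bis P4·P2 via (15.635,29.53): [(10.138, 23.3643) (41.3085, 0) (51.0801, 0) (31.4138, 47.2284)]  |A|=851.2236
5. ⊥bis P4·P3 via (34.64,30.795): [(24.9644, 39.9944) (10.138, 23.3643) (41.3085, 0) (51.0801, 0) (40.6273, 25.1024)]  |A|=746.5494
6. ⊥bis P4·P5 via (35.715,15.44): [(24.9644, 39.9944) (10.138, 23.3643) (31.4686, 7.3757) (40.7048, 24.9161) (40.6273, 25.1024)]  |A|=504.4538
7. ⊥bis P4·P6 via (21.79,23.515): [(30.259, 34.9604) (17.5613, 17.8) (31.4686, 7.3757) (40.7048, 24.9161) (40.6273, 25.1024)]  |A|=324.0921
8. canonical 5-gon: [(30.259, 34.9604) (17.5613, 17.8) (31.4686, 7.3757) (40.7048, 24.9161) (40.6273, 25.1024)]
9. shoelace: 324.0921

Area of P4's cell: 324.0921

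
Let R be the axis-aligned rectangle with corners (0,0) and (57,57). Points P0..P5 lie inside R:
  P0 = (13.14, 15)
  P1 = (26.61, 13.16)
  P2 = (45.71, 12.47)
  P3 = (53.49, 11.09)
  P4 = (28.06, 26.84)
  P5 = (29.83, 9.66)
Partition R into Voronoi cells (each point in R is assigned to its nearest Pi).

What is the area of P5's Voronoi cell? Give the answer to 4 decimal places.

1. box [0,57]×[0,57]: [(0, 0) (57, 0) (57, 57) (0, 57)]
2. ⊥bis P5·P0 via (21.485,12.33): [(17.54, 0) (57, 0) (57, 57) (35.7773, 57)]  |A|=1729.4584
3. ⊥bis P5·P1 via (28.22,11.41): [(18.2584, 2.2453) (17.54, 0) (57, 0) (57, 37.8876)]  |A|=778.2135
4. ⊥bis P5·P2 via (37.77,11.065): [(36.3805, 18.9176) (18.2584, 2.2453) (17.54, 0) (39.728, 0)]  |A|=224.2282
5. ⊥bis P5·P3 via (41.66,10.375): [(36.3805, 18.9176) (18.2584, 2.2453) (17.54, 0) (39.728, 0)]  |A|=224.2282
6. ⊥bis P5·P4 via (28.945,18.25): [(36.3805, 18.9176) (18.2584, 2.2453) (17.54, 0) (39.728, 0)]  |A|=224.2282
7. canonical 4-gon: [(36.3805, 18.9176) (18.2584, 2.2453) (17.54, 0) (39.728, 0)]
8. shoelace: 224.2282

Area of P5's cell: 224.2282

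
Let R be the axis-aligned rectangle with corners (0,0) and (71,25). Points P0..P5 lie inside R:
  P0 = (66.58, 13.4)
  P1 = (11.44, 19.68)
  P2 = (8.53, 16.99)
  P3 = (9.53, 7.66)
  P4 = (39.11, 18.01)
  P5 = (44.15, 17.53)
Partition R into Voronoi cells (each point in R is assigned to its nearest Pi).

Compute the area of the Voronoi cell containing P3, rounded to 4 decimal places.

1. box [0,71]×[0,25]: [(0, 0) (71, 0) (71, 25) (0, 25)]
2. ⊥bis P3·P0 via (38.055,10.53): [(0, 0) (39.1145, 0) (36.5991, 25) (0, 25)]  |A|=946.4198
3. ⊥bis P3·P1 via (10.485,13.67): [(0, 15.3361) (0, 0) (39.1145, 0) (38.1819, 9.2689)]  |A|=474.0546
4. ⊥bis P3·P2 via (9.03,12.325): [(14.9537, 12.9599) (0, 11.3572) (0, 0) (39.1145, 0) (38.1819, 9.2689)]  |A|=444.3047
5. ⊥bis P3·P4 via (24.32,12.835): [(24.8251, 11.3913) (14.9537, 12.9599) (0, 11.3572) (0, 0) (28.8109, 0)]  |A|=324.7078
6. ⊥bis P3·P5 via (26.84,12.595): [(24.8251, 11.3913) (14.9537, 12.9599) (0, 11.3572) (0, 0) (28.8109, 0)]  |A|=324.7078
7. canonical 5-gon: [(24.8251, 11.3913) (14.9537, 12.9599) (0, 11.3572) (0, 0) (28.8109, 0)]
8. shoelace: 324.7078

Area of P3's cell: 324.7078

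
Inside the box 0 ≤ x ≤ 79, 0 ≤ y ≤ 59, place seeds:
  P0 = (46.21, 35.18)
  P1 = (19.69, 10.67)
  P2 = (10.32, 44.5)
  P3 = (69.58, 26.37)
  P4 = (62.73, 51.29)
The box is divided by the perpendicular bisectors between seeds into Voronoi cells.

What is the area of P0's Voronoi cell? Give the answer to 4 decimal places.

Area of P0's cell: 1027.4034

1. box [0,79]×[0,59]: [(0, 0) (79, 0) (79, 59) (0, 59)]
2. ⊥bis P0·P1 via (32.95,22.925): [(0, 58.5771) (54.1375, 0) (79, 0) (79, 59) (0, 59)]  |A|=3075.3908
3. ⊥bis P0·P2 via (28.265,39.84): [(25.8636, 30.5925) (54.1375, 0) (79, 0) (79, 59) (33.2405, 59)]  |A|=2597.7832
4. ⊥bis P0·P3 via (57.895,30.775): [(25.8636, 30.5925) (48.566, 6.0283) (68.5352, 59) (33.2405, 59)]  |A|=1347.8731
5. ⊥bis P0·P4 via (54.47,43.235): [(25.8636, 30.5925) (48.566, 6.0283) (60.3277, 37.2282) (39.0963, 59) (33.2405, 59)]  |A|=1027.4034
6. canonical 5-gon: [(25.8636, 30.5925) (48.566, 6.0283) (60.3277, 37.2282) (39.0963, 59) (33.2405, 59)]
7. shoelace: 1027.4034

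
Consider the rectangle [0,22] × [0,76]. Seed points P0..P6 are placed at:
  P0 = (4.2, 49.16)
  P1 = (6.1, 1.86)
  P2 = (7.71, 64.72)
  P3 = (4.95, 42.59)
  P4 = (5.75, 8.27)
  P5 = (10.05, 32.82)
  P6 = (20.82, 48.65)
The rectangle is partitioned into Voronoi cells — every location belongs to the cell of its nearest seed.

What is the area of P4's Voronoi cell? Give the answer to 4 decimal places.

1. box [0,22]×[0,76]: [(0, 0) (22, 0) (22, 76) (0, 76)]
2. ⊥bis P4·P0 via (4.975,28.715): [(0, 28.5264) (0, 0) (22, 0) (22, 29.3604)]  |A|=636.7545
3. ⊥bis P4·P1 via (5.925,5.065): [(0, 28.5264) (0, 4.7415) (22, 5.9427) (22, 29.3604)]  |A|=519.2282
4. ⊥bis P4·P2 via (6.73,36.495): [(0, 28.5264) (0, 4.7415) (22, 5.9427) (22, 29.3604)]  |A|=519.2282
5. ⊥bis P4·P3 via (5.35,25.43): [(0, 25.3053) (0, 4.7415) (22, 5.9427) (22, 25.8181)]  |A|=444.8311
6. ⊥bis P4·P5 via (7.9,20.545): [(0, 21.9287) (0, 4.7415) (22, 5.9427) (22, 18.0753)]  |A|=322.5182
7. ⊥bis P4·P6 via (13.285,28.46): [(0, 21.9287) (0, 4.7415) (22, 5.9427) (22, 18.0753)]  |A|=322.5182
8. canonical 4-gon: [(0, 21.9287) (0, 4.7415) (22, 5.9427) (22, 18.0753)]
9. shoelace: 322.5182

Area of P4's cell: 322.5182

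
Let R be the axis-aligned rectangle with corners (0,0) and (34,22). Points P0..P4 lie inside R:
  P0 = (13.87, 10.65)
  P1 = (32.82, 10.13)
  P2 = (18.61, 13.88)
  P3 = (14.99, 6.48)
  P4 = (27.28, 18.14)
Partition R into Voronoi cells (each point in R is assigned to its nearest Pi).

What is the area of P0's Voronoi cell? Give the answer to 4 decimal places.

1. box [0,34]×[0,22]: [(0, 0) (34, 0) (34, 22) (0, 22)]
2. ⊥bis P0·P1 via (23.345,10.39): [(0, 0) (23.0599, 0) (23.6636, 22) (0, 22)]  |A|=513.9583
3. ⊥bis P0·P2 via (16.24,12.265): [(0, 0) (23.0599, 0) (23.1194, 2.1695) (9.6062, 22) (0, 22)]  |A|=374.5761
4. ⊥bis P0·P3 via (14.43,8.565): [(0, 4.6893) (18.0912, 9.5483) (9.6062, 22) (0, 22)]  |A|=216.3924
5. ⊥bis P0·P4 via (20.575,14.395): [(0, 4.6893) (18.0912, 9.5483) (9.6062, 22) (0, 22)]  |A|=216.3924
6. canonical 4-gon: [(0, 4.6893) (18.0912, 9.5483) (9.6062, 22) (0, 22)]
7. shoelace: 216.3924

Area of P0's cell: 216.3924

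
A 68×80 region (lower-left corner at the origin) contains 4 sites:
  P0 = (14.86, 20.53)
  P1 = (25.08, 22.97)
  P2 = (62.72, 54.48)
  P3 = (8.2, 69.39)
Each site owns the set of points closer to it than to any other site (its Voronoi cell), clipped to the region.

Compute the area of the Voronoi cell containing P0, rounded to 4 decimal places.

1. box [0,68]×[0,80]: [(0, 0) (68, 0) (68, 80) (0, 80)]
2. ⊥bis P0·P1 via (19.97,21.75): [(0, 0) (25.1628, 0) (6.063, 80) (0, 80)]  |A|=1249.0286
3. ⊥bis P0·P2 via (38.79,37.505): [(0, 0) (25.1628, 0) (6.063, 80) (0, 80)]  |A|=1249.0286
4. ⊥bis P0·P3 via (11.53,44.96): [(0, 43.3884) (0, 0) (25.1628, 0) (14.3373, 45.3427)]  |A|=881.5095
5. canonical 4-gon: [(0, 43.3884) (0, 0) (25.1628, 0) (14.3373, 45.3427)]
6. shoelace: 881.5095

Area of P0's cell: 881.5095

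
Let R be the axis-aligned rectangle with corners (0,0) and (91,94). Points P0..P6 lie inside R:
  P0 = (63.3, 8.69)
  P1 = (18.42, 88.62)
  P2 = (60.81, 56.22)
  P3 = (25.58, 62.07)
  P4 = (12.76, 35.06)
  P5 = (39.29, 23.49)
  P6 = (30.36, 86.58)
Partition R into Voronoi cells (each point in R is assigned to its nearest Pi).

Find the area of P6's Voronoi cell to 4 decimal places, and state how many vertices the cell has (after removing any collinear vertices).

1. box [0,91]×[0,94]: [(0, 0) (91, 0) (91, 94) (0, 94)]
2. ⊥bis P6·P0 via (46.83,47.635): [(0, 27.8304) (91, 66.3147) (91, 94) (0, 94)]  |A|=4270.3991
3. ⊥bis P6·P1 via (24.39,87.6): [(15.2823, 34.2934) (91, 66.3147) (91, 94) (25.4835, 94)]  |A|=3004.0201
4. ⊥bis P6·P2 via (45.585,71.4): [(16.6667, 42.396) (68.1182, 94) (25.4835, 94)]  |A|=1100.062
5. ⊥bis P6·P3 via (27.97,74.325): [(22.3105, 75.4287) (45.159, 70.9728) (68.1182, 94) (25.4835, 94)]  |A|=710.1127
6. ⊥bis P6·P4 via (21.56,60.82): [(22.3105, 75.4287) (45.159, 70.9728) (68.1182, 94) (25.4835, 94)]  |A|=710.1127
7. ⊥bis P6·P5 via (34.825,55.035): [(22.3105, 75.4287) (45.159, 70.9728) (68.1182, 94) (25.4835, 94)]  |A|=710.1127
8. canonical 4-gon: [(22.3105, 75.4287) (45.159, 70.9728) (68.1182, 94) (25.4835, 94)]
9. shoelace: 710.1127

Area of P6's cell: 710.1127 (4 vertices)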